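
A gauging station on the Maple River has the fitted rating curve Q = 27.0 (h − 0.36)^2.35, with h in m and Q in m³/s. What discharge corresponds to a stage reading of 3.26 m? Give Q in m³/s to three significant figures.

Q = 27.0 × (3.26 − 0.36)^2.35 = 27.0 × 2.9^2.35 = 329.6 m³/s

330 m³/s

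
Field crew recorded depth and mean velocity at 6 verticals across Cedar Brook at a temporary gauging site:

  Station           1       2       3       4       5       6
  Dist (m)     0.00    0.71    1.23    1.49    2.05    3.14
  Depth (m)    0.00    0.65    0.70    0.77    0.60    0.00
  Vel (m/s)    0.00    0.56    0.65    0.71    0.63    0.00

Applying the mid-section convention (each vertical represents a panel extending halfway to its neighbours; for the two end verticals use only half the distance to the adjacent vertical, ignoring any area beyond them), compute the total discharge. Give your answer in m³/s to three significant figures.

w_2 = (1.23 − 0.00)/2 = 0.615 m; q_2 = 0.56 × 0.65 × 0.615 = 0.2239 m³/s
w_3 = (1.49 − 0.71)/2 = 0.39 m; q_3 = 0.65 × 0.70 × 0.39 = 0.1775 m³/s
w_4 = (2.05 − 1.23)/2 = 0.41 m; q_4 = 0.71 × 0.77 × 0.41 = 0.2241 m³/s
w_5 = (3.14 − 1.49)/2 = 0.825 m; q_5 = 0.63 × 0.60 × 0.825 = 0.3119 m³/s
Stations 1, 6 contribute zero (depth or velocity is 0).
Q = Σ qᵢ = 0.9373 m³/s

0.937 m³/s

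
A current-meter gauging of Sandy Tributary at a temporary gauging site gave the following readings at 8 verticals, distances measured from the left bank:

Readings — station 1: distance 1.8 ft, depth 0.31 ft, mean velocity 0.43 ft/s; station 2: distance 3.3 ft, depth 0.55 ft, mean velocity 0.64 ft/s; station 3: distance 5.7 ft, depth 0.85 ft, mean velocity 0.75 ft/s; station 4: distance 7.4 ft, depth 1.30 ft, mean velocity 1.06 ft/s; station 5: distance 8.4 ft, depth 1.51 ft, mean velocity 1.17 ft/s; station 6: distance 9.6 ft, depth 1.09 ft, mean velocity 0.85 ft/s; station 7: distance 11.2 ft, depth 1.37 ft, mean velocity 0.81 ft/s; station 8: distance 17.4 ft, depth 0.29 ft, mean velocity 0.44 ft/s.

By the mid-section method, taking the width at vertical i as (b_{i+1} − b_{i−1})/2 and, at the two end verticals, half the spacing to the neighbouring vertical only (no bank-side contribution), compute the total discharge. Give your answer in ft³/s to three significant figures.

11.9 ft³/s

w_1 = (3.3 − 1.8)/2 = 0.75 ft; q_1 = 0.43 × 0.31 × 0.75 = 0.09998 ft³/s
w_2 = (5.7 − 1.8)/2 = 1.95 ft; q_2 = 0.64 × 0.55 × 1.95 = 0.6864 ft³/s
w_3 = (7.4 − 3.3)/2 = 2.05 ft; q_3 = 0.75 × 0.85 × 2.05 = 1.307 ft³/s
w_4 = (8.4 − 5.7)/2 = 1.35 ft; q_4 = 1.06 × 1.30 × 1.35 = 1.860 ft³/s
w_5 = (9.6 − 7.4)/2 = 1.1 ft; q_5 = 1.17 × 1.51 × 1.1 = 1.943 ft³/s
w_6 = (11.2 − 8.4)/2 = 1.4 ft; q_6 = 0.85 × 1.09 × 1.4 = 1.297 ft³/s
w_7 = (17.4 − 9.6)/2 = 3.9 ft; q_7 = 0.81 × 1.37 × 3.9 = 4.328 ft³/s
w_8 = (17.4 − 11.2)/2 = 3.1 ft; q_8 = 0.44 × 0.29 × 3.1 = 0.3956 ft³/s
Q = Σ qᵢ = 11.92 ft³/s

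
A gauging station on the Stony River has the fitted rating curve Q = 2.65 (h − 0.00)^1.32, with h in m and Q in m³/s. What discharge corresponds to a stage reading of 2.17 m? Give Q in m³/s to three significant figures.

Q = 2.65 × (2.17 − 0.00)^1.32 = 2.65 × 2.17^1.32 = 7.368 m³/s

7.37 m³/s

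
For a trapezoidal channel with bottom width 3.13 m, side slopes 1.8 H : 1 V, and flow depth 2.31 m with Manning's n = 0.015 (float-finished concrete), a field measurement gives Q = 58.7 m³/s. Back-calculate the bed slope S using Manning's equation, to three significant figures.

0.00187

A = (b + z·y)·y = (3.13 + 1.8×2.31)×2.31 = 16.84 m²
P = b + 2y√(1+z²) = 3.13 + 2×2.31×√(1+1.8²) = 12.64 m
R = A/P = 16.84/12.64 = 1.332 m
S = (Q·n / (1·A·R^(2/3)))² = (58.7×0.015 / (1×16.84×1.210))² = 0.001867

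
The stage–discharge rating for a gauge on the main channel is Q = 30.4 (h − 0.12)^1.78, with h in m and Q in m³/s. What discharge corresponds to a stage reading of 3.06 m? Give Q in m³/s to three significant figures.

Q = 30.4 × (3.06 − 0.12)^1.78 = 30.4 × 2.94^1.78 = 207.3 m³/s

207 m³/s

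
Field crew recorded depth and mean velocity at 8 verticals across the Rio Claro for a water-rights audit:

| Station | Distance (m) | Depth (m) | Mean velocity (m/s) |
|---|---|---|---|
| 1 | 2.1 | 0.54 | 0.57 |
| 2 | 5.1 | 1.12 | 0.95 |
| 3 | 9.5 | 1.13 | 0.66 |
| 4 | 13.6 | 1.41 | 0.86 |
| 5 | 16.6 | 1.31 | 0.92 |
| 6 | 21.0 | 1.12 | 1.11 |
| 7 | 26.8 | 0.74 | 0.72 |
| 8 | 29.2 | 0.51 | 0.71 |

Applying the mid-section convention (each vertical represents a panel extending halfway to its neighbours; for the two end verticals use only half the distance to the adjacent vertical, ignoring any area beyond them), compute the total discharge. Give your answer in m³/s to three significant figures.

25.3 m³/s

w_1 = (5.1 − 2.1)/2 = 1.5 m; q_1 = 0.57 × 0.54 × 1.5 = 0.4617 m³/s
w_2 = (9.5 − 2.1)/2 = 3.7 m; q_2 = 0.95 × 1.12 × 3.7 = 3.937 m³/s
w_3 = (13.6 − 5.1)/2 = 4.25 m; q_3 = 0.66 × 1.13 × 4.25 = 3.170 m³/s
w_4 = (16.6 − 9.5)/2 = 3.55 m; q_4 = 0.86 × 1.41 × 3.55 = 4.305 m³/s
w_5 = (21.0 − 13.6)/2 = 3.7 m; q_5 = 0.92 × 1.31 × 3.7 = 4.459 m³/s
w_6 = (26.8 − 16.6)/2 = 5.1 m; q_6 = 1.11 × 1.12 × 5.1 = 6.340 m³/s
w_7 = (29.2 − 21.0)/2 = 4.1 m; q_7 = 0.72 × 0.74 × 4.1 = 2.184 m³/s
w_8 = (29.2 − 26.8)/2 = 1.2 m; q_8 = 0.71 × 0.51 × 1.2 = 0.4345 m³/s
Q = Σ qᵢ = 25.29 m³/s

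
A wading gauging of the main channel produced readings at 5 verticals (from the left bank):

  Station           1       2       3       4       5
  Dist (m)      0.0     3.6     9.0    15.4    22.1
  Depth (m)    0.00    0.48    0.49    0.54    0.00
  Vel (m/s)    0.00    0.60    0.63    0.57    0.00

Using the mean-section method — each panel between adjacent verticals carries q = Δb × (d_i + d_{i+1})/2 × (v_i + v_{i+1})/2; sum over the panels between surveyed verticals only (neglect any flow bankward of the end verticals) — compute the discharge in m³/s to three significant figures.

4.36 m³/s

Panel 1-2: Δb = 3.6 m, d̄ = (0.00+0.48)/2 = 0.24, v̄ = (0.00+0.60)/2 = 0.3 → q = 3.6×0.24×0.3 = 0.2592 m³/s
Panel 2-3: Δb = 5.4 m, d̄ = (0.48+0.49)/2 = 0.485, v̄ = (0.60+0.63)/2 = 0.615 → q = 5.4×0.485×0.615 = 1.611 m³/s
Panel 3-4: Δb = 6.4 m, d̄ = (0.49+0.54)/2 = 0.515, v̄ = (0.63+0.57)/2 = 0.6 → q = 6.4×0.515×0.6 = 1.978 m³/s
Panel 4-5: Δb = 6.7 m, d̄ = (0.54+0.00)/2 = 0.27, v̄ = (0.57+0.00)/2 = 0.285 → q = 6.7×0.27×0.285 = 0.5156 m³/s
Q = Σ q = 4.363 m³/s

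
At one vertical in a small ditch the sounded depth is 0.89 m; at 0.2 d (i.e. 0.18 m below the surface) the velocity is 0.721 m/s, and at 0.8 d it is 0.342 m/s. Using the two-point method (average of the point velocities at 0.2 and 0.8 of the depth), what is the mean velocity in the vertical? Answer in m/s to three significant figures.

0.532 m/s

v̄ = (0.721 + 0.342) / 2 = 0.5315 m/s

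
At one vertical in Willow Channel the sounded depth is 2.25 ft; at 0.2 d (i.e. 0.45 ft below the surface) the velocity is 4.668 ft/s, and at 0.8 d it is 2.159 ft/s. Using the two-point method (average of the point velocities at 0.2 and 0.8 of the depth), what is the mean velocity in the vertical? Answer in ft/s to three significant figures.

3.41 ft/s

v̄ = (4.668 + 2.159) / 2 = 3.414 ft/s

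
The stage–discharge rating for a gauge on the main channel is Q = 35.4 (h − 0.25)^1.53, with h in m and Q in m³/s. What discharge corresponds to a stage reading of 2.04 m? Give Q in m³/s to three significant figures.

86.3 m³/s

Q = 35.4 × (2.04 − 0.25)^1.53 = 35.4 × 1.79^1.53 = 86.27 m³/s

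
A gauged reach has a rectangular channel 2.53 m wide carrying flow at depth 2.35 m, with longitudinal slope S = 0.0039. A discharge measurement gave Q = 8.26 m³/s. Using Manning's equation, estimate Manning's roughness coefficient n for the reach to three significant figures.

A = b·y = 2.53 × 2.35 = 5.946 m²
P = b + 2y = 2.53 + 2×2.35 = 7.230 m
R = A/P = 5.946/7.230 = 0.8223 m
n = (1/Q)·A·R^(2/3)·S^(1/2) = (1/8.26) × 5.946 × 0.8777 × 0.06245 = 0.03946

0.0395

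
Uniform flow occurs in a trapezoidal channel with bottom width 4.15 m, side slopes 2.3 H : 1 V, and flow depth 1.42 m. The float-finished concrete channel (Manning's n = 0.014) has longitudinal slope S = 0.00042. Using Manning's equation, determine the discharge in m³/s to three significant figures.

14.7 m³/s

A = (b + z·y)·y = (4.15 + 2.3×1.42)×1.42 = 10.53 m²
P = b + 2y√(1+z²) = 4.15 + 2×1.42×√(1+2.3²) = 11.27 m
R = A/P = 10.53/11.27 = 0.9342 m
Q = (1/n)·A·R^(2/3)·S^(1/2) = (1/0.014) × 10.53 × 0.9342^(2/3) × 0.00042^(1/2) = 14.73 m³/s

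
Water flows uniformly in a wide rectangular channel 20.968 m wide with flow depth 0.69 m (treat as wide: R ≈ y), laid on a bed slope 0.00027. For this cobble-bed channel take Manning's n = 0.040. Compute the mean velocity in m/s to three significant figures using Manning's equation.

A = b·y = 20.968 × 0.69 = 14.47 m²
Wide channel: R ≈ y = 0.69 m
Q = (1/n)·A·R^(2/3)·S^(1/2) = (1/0.040) × 14.47 × 0.6900^(2/3) × 0.00027^(1/2) = 4.641 m³/s
V = Q/A = 4.641/14.47 = 0.3208 m/s

0.321 m/s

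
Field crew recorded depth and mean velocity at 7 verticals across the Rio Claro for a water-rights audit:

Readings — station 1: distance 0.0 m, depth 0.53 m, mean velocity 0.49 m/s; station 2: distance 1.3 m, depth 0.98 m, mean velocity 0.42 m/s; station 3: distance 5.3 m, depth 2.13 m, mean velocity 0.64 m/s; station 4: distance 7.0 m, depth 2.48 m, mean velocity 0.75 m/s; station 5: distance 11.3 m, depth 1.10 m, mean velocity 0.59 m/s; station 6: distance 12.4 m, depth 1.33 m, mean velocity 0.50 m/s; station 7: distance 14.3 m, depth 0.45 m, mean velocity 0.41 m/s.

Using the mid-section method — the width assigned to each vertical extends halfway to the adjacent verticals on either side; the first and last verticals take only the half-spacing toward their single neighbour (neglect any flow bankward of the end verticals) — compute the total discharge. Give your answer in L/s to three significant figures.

13600 L/s

w_1 = (1.3 − 0.0)/2 = 0.65 m; q_1 = 0.49 × 0.53 × 0.65 = 0.1688 m³/s
w_2 = (5.3 − 0.0)/2 = 2.65 m; q_2 = 0.42 × 0.98 × 2.65 = 1.091 m³/s
w_3 = (7.0 − 1.3)/2 = 2.85 m; q_3 = 0.64 × 2.13 × 2.85 = 3.885 m³/s
w_4 = (11.3 − 5.3)/2 = 3 m; q_4 = 0.75 × 2.48 × 3 = 5.580 m³/s
w_5 = (12.4 − 7.0)/2 = 2.7 m; q_5 = 0.59 × 1.10 × 2.7 = 1.752 m³/s
w_6 = (14.3 − 11.3)/2 = 1.5 m; q_6 = 0.50 × 1.33 × 1.5 = 0.9975 m³/s
w_7 = (14.3 − 12.4)/2 = 0.95 m; q_7 = 0.41 × 0.45 × 0.95 = 0.1753 m³/s
Q = Σ qᵢ = 13.65 m³/s
= 13.65 × 1000 = 13650 L/s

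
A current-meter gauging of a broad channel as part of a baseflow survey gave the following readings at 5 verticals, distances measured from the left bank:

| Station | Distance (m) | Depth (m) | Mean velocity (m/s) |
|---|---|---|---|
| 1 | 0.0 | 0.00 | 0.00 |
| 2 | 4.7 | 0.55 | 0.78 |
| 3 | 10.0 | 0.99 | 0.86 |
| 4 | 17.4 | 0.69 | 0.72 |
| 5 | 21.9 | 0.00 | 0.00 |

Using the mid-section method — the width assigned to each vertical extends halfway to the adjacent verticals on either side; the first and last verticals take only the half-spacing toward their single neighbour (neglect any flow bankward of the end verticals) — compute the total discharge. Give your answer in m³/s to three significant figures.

w_2 = (10.0 − 0.0)/2 = 5 m; q_2 = 0.78 × 0.55 × 5 = 2.145 m³/s
w_3 = (17.4 − 4.7)/2 = 6.35 m; q_3 = 0.86 × 0.99 × 6.35 = 5.406 m³/s
w_4 = (21.9 − 10.0)/2 = 5.95 m; q_4 = 0.72 × 0.69 × 5.95 = 2.956 m³/s
Stations 1, 5 contribute zero (depth or velocity is 0).
Q = Σ qᵢ = 10.51 m³/s

10.5 m³/s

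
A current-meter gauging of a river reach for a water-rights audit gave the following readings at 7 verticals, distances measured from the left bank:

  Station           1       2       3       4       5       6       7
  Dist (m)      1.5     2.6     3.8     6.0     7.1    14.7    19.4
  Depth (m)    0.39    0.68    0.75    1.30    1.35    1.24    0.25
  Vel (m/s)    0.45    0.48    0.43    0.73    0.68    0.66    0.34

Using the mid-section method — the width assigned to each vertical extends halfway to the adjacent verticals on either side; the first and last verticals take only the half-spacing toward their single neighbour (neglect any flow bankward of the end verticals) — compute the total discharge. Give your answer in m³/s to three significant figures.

11.8 m³/s

w_1 = (2.6 − 1.5)/2 = 0.55 m; q_1 = 0.45 × 0.39 × 0.55 = 0.09653 m³/s
w_2 = (3.8 − 1.5)/2 = 1.15 m; q_2 = 0.48 × 0.68 × 1.15 = 0.3754 m³/s
w_3 = (6.0 − 2.6)/2 = 1.7 m; q_3 = 0.43 × 0.75 × 1.7 = 0.5483 m³/s
w_4 = (7.1 − 3.8)/2 = 1.65 m; q_4 = 0.73 × 1.30 × 1.65 = 1.566 m³/s
w_5 = (14.7 − 6.0)/2 = 4.35 m; q_5 = 0.68 × 1.35 × 4.35 = 3.993 m³/s
w_6 = (19.4 − 7.1)/2 = 6.15 m; q_6 = 0.66 × 1.24 × 6.15 = 5.033 m³/s
w_7 = (19.4 − 14.7)/2 = 2.35 m; q_7 = 0.34 × 0.25 × 2.35 = 0.1998 m³/s
Q = Σ qᵢ = 11.81 m³/s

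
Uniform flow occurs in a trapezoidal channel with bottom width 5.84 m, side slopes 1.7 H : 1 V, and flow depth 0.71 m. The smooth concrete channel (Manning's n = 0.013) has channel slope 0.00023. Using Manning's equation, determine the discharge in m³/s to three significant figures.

A = (b + z·y)·y = (5.84 + 1.7×0.71)×0.71 = 5.003 m²
P = b + 2y√(1+z²) = 5.84 + 2×0.71×√(1+1.7²) = 8.641 m
R = A/P = 5.003/8.641 = 0.5790 m
Q = (1/n)·A·R^(2/3)·S^(1/2) = (1/0.013) × 5.003 × 0.5790^(2/3) × 0.00023^(1/2) = 4.055 m³/s

4.06 m³/s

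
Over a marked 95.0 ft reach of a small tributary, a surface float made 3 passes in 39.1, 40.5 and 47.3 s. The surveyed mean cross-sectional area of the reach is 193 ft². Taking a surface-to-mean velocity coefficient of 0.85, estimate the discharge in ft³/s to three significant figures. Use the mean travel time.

368 ft³/s

t̄ = (39.1 + 40.5 + 47.3) / 3 = 42.3 s
v_surface = L / t̄ = 95.0 / 42.3 = 2.246 ft/s
v_mean = 0.85 × 2.246 = 1.909 ft/s
Q = A × v_mean = 193 × 1.909 = 368.4 ft³/s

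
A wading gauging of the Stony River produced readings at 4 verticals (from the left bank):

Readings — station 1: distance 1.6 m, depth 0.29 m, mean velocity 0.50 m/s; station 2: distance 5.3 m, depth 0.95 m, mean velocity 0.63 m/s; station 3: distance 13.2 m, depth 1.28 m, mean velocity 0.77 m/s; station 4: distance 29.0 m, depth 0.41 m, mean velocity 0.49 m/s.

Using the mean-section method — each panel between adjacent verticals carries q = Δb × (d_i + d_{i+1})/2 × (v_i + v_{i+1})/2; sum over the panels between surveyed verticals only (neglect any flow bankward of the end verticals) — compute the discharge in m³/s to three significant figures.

Panel 1-2: Δb = 3.7 m, d̄ = (0.29+0.95)/2 = 0.62, v̄ = (0.50+0.63)/2 = 0.565 → q = 3.7×0.62×0.565 = 1.296 m³/s
Panel 2-3: Δb = 7.9 m, d̄ = (0.95+1.28)/2 = 1.115, v̄ = (0.63+0.77)/2 = 0.7 → q = 7.9×1.115×0.7 = 6.166 m³/s
Panel 3-4: Δb = 15.8 m, d̄ = (1.28+0.41)/2 = 0.845, v̄ = (0.77+0.49)/2 = 0.63 → q = 15.8×0.845×0.63 = 8.411 m³/s
Q = Σ q = 15.87 m³/s

15.9 m³/s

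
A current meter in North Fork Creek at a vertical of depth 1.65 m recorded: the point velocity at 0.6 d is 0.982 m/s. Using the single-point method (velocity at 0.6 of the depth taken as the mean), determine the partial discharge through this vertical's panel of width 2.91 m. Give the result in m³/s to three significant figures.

v̄ = v₀.₆ = 0.982 m/s
q = v̄ × d × w = 0.9820 × 1.65 × 2.91 = 4.715 m³/s

4.72 m³/s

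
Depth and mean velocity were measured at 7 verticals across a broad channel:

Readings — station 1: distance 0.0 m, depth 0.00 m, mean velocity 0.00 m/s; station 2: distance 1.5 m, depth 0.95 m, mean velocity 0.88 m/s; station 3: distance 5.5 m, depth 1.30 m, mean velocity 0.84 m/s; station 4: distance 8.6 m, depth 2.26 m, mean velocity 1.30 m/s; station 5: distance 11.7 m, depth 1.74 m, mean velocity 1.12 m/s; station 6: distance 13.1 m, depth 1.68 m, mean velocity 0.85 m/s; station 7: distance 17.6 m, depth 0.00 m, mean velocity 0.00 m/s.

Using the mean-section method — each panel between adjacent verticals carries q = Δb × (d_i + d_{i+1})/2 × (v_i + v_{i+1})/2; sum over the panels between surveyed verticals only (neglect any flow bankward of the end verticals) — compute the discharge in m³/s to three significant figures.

21.6 m³/s

Panel 1-2: Δb = 1.5 m, d̄ = (0.00+0.95)/2 = 0.475, v̄ = (0.00+0.88)/2 = 0.44 → q = 1.5×0.475×0.44 = 0.3135 m³/s
Panel 2-3: Δb = 4 m, d̄ = (0.95+1.30)/2 = 1.125, v̄ = (0.88+0.84)/2 = 0.86 → q = 4×1.125×0.86 = 3.870 m³/s
Panel 3-4: Δb = 3.1 m, d̄ = (1.30+2.26)/2 = 1.78, v̄ = (0.84+1.30)/2 = 1.07 → q = 3.1×1.78×1.07 = 5.904 m³/s
Panel 4-5: Δb = 3.1 m, d̄ = (2.26+1.74)/2 = 2, v̄ = (1.30+1.12)/2 = 1.21 → q = 3.1×2×1.21 = 7.502 m³/s
Panel 5-6: Δb = 1.4 m, d̄ = (1.74+1.68)/2 = 1.71, v̄ = (1.12+0.85)/2 = 0.985 → q = 1.4×1.71×0.985 = 2.358 m³/s
Panel 6-7: Δb = 4.5 m, d̄ = (1.68+0.00)/2 = 0.84, v̄ = (0.85+0.00)/2 = 0.425 → q = 4.5×0.84×0.425 = 1.607 m³/s
Q = Σ q = 21.55 m³/s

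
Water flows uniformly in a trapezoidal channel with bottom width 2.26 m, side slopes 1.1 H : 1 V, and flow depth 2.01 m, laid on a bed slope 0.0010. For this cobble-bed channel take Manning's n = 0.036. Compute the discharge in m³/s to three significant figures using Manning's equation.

A = (b + z·y)·y = (2.26 + 1.1×2.01)×2.01 = 8.987 m²
P = b + 2y√(1+z²) = 2.26 + 2×2.01×√(1+1.1²) = 8.236 m
R = A/P = 8.987/8.236 = 1.091 m
Q = (1/n)·A·R^(2/3)·S^(1/2) = (1/0.036) × 8.987 × 1.091^(2/3) × 0.0010^(1/2) = 8.367 m³/s

8.37 m³/s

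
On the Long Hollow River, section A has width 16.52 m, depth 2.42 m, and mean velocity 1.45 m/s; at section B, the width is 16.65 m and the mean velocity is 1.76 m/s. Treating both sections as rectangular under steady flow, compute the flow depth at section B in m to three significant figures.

Q = A₁V₁ = (16.52×2.42) × 1.45 = 57.97 m³/s
d₂ = Q/(b₂ V₂) = 57.97/(16.65×1.76) = 1.978 m

1.98 m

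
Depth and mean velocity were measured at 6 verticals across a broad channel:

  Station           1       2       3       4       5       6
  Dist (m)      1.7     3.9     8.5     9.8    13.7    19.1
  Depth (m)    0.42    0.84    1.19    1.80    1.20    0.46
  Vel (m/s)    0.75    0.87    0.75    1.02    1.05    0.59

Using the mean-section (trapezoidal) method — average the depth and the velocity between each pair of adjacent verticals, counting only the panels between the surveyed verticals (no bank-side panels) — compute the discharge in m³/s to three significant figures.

Panel 1-2: Δb = 2.2 m, d̄ = (0.42+0.84)/2 = 0.63, v̄ = (0.75+0.87)/2 = 0.81 → q = 2.2×0.63×0.81 = 1.123 m³/s
Panel 2-3: Δb = 4.6 m, d̄ = (0.84+1.19)/2 = 1.015, v̄ = (0.87+0.75)/2 = 0.81 → q = 4.6×1.015×0.81 = 3.782 m³/s
Panel 3-4: Δb = 1.3 m, d̄ = (1.19+1.80)/2 = 1.495, v̄ = (0.75+1.02)/2 = 0.885 → q = 1.3×1.495×0.885 = 1.720 m³/s
Panel 4-5: Δb = 3.9 m, d̄ = (1.80+1.20)/2 = 1.5, v̄ = (1.02+1.05)/2 = 1.035 → q = 3.9×1.5×1.035 = 6.055 m³/s
Panel 5-6: Δb = 5.4 m, d̄ = (1.20+0.46)/2 = 0.83, v̄ = (1.05+0.59)/2 = 0.82 → q = 5.4×0.83×0.82 = 3.675 m³/s
Q = Σ q = 16.35 m³/s

16.4 m³/s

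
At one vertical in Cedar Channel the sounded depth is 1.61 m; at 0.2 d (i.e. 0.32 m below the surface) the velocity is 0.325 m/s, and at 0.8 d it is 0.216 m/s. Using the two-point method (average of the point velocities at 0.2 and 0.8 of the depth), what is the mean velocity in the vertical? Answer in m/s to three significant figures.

0.271 m/s

v̄ = (0.325 + 0.216) / 2 = 0.2705 m/s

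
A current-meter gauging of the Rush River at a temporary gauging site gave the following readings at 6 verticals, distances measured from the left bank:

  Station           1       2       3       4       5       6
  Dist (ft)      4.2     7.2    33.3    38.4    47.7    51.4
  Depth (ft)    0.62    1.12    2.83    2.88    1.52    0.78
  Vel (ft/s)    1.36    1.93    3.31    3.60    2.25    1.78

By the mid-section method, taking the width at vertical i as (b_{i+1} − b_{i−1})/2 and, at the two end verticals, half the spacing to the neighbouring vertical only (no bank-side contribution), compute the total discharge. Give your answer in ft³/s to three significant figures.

w_1 = (7.2 − 4.2)/2 = 1.5 ft; q_1 = 1.36 × 0.62 × 1.5 = 1.265 ft³/s
w_2 = (33.3 − 4.2)/2 = 14.55 ft; q_2 = 1.93 × 1.12 × 14.55 = 31.45 ft³/s
w_3 = (38.4 − 7.2)/2 = 15.6 ft; q_3 = 3.31 × 2.83 × 15.6 = 146.1 ft³/s
w_4 = (47.7 − 33.3)/2 = 7.2 ft; q_4 = 3.60 × 2.88 × 7.2 = 74.65 ft³/s
w_5 = (51.4 − 38.4)/2 = 6.5 ft; q_5 = 2.25 × 1.52 × 6.5 = 22.23 ft³/s
w_6 = (51.4 − 47.7)/2 = 1.85 ft; q_6 = 1.78 × 0.78 × 1.85 = 2.569 ft³/s
Q = Σ qᵢ = 278.3 ft³/s

278 ft³/s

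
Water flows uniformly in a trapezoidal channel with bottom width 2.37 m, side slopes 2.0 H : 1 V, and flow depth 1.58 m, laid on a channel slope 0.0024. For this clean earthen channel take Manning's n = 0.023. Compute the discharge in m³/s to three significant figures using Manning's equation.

A = (b + z·y)·y = (2.37 + 2.0×1.58)×1.58 = 8.737 m²
P = b + 2y√(1+z²) = 2.37 + 2×1.58×√(1+2.0²) = 9.436 m
R = A/P = 8.737/9.436 = 0.9260 m
Q = (1/n)·A·R^(2/3)·S^(1/2) = (1/0.023) × 8.737 × 0.9260^(2/3) × 0.0024^(1/2) = 17.68 m³/s

17.7 m³/s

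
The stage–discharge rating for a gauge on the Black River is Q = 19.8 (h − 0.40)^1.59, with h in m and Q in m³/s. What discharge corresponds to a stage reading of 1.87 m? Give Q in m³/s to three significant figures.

36.5 m³/s

Q = 19.8 × (1.87 − 0.40)^1.59 = 19.8 × 1.47^1.59 = 36.53 m³/s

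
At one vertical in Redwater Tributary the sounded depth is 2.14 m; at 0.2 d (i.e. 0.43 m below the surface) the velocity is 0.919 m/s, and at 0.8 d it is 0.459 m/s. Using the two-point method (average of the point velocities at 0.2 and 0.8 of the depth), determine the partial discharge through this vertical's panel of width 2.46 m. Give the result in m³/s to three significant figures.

v̄ = (0.919 + 0.459) / 2 = 0.6890 m/s
q = v̄ × d × w = 0.6890 × 2.14 × 2.46 = 3.627 m³/s

3.63 m³/s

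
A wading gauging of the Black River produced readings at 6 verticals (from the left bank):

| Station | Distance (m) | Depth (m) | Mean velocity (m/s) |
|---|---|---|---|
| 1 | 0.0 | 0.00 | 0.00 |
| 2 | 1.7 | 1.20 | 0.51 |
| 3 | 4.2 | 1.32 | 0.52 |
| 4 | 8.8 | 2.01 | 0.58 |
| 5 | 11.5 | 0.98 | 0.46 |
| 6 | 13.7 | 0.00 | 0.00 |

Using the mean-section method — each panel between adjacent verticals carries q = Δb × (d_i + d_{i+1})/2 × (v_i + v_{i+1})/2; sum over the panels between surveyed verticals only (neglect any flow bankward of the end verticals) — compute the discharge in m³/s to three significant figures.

8.44 m³/s

Panel 1-2: Δb = 1.7 m, d̄ = (0.00+1.20)/2 = 0.6, v̄ = (0.00+0.51)/2 = 0.255 → q = 1.7×0.6×0.255 = 0.2601 m³/s
Panel 2-3: Δb = 2.5 m, d̄ = (1.20+1.32)/2 = 1.26, v̄ = (0.51+0.52)/2 = 0.515 → q = 2.5×1.26×0.515 = 1.622 m³/s
Panel 3-4: Δb = 4.6 m, d̄ = (1.32+2.01)/2 = 1.665, v̄ = (0.52+0.58)/2 = 0.55 → q = 4.6×1.665×0.55 = 4.212 m³/s
Panel 4-5: Δb = 2.7 m, d̄ = (2.01+0.98)/2 = 1.495, v̄ = (0.58+0.46)/2 = 0.52 → q = 2.7×1.495×0.52 = 2.099 m³/s
Panel 5-6: Δb = 2.2 m, d̄ = (0.98+0.00)/2 = 0.49, v̄ = (0.46+0.00)/2 = 0.23 → q = 2.2×0.49×0.23 = 0.2479 m³/s
Q = Σ q = 8.442 m³/s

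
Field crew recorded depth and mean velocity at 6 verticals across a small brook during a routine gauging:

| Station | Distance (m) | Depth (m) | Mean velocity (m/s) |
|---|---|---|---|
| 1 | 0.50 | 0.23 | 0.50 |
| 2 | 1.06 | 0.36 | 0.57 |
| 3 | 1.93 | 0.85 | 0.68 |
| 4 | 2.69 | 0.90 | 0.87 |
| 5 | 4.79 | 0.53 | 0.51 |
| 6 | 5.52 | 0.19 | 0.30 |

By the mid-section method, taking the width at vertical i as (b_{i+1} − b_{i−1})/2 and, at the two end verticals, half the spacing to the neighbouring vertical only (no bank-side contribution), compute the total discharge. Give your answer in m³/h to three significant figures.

7820 m³/h

w_1 = (1.06 − 0.50)/2 = 0.28 m; q_1 = 0.50 × 0.23 × 0.28 = 0.03220 m³/s
w_2 = (1.93 − 0.50)/2 = 0.715 m; q_2 = 0.57 × 0.36 × 0.715 = 0.1467 m³/s
w_3 = (2.69 − 1.06)/2 = 0.815 m; q_3 = 0.68 × 0.85 × 0.815 = 0.4711 m³/s
w_4 = (4.79 − 1.93)/2 = 1.43 m; q_4 = 0.87 × 0.90 × 1.43 = 1.120 m³/s
w_5 = (5.52 − 2.69)/2 = 1.415 m; q_5 = 0.51 × 0.53 × 1.415 = 0.3825 m³/s
w_6 = (5.52 − 4.79)/2 = 0.365 m; q_6 = 0.30 × 0.19 × 0.365 = 0.02081 m³/s
Q = Σ qᵢ = 2.173 m³/s
= 2.173 × 3600 = 7823 m³/h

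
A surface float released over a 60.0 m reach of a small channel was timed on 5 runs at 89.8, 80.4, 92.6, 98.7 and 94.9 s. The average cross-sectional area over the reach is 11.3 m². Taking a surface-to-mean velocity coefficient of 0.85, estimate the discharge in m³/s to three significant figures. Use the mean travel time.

t̄ = (89.8 + 80.4 + 92.6 + 98.7 + 94.9) / 5 = 91.28 s
v_surface = L / t̄ = 60.0 / 91.28 = 0.6573 m/s
v_mean = 0.85 × 0.6573 = 0.5587 m/s
Q = A × v_mean = 11.3 × 0.5587 = 6.314 m³/s

6.31 m³/s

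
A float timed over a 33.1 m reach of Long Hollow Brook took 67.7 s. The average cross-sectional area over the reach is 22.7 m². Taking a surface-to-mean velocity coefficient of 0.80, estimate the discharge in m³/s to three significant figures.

v_surface = L / t̄ = 33.1 / 67.7 = 0.4889 m/s
v_mean = 0.80 × 0.4889 = 0.3911 m/s
Q = A × v_mean = 22.7 × 0.3911 = 8.879 m³/s

8.88 m³/s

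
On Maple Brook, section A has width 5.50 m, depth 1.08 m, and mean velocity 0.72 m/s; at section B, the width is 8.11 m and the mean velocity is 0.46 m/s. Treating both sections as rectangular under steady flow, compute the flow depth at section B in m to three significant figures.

1.15 m

Q = A₁V₁ = (5.50×1.08) × 0.72 = 4.277 m³/s
d₂ = Q/(b₂ V₂) = 4.277/(8.11×0.46) = 1.146 m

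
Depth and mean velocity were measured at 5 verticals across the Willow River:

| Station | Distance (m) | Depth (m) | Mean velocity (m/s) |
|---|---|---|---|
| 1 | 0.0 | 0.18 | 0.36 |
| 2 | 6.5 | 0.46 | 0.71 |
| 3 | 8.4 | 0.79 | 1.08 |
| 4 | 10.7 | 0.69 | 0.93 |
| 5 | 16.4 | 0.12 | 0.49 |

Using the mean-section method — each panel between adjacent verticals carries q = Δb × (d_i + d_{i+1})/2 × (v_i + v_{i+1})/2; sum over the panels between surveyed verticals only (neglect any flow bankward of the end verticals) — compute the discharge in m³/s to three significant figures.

Panel 1-2: Δb = 6.5 m, d̄ = (0.18+0.46)/2 = 0.32, v̄ = (0.36+0.71)/2 = 0.535 → q = 6.5×0.32×0.535 = 1.113 m³/s
Panel 2-3: Δb = 1.9 m, d̄ = (0.46+0.79)/2 = 0.625, v̄ = (0.71+1.08)/2 = 0.895 → q = 1.9×0.625×0.895 = 1.063 m³/s
Panel 3-4: Δb = 2.3 m, d̄ = (0.79+0.69)/2 = 0.74, v̄ = (1.08+0.93)/2 = 1.005 → q = 2.3×0.74×1.005 = 1.711 m³/s
Panel 4-5: Δb = 5.7 m, d̄ = (0.69+0.12)/2 = 0.405, v̄ = (0.93+0.49)/2 = 0.71 → q = 5.7×0.405×0.71 = 1.639 m³/s
Q = Σ q = 5.525 m³/s

5.53 m³/s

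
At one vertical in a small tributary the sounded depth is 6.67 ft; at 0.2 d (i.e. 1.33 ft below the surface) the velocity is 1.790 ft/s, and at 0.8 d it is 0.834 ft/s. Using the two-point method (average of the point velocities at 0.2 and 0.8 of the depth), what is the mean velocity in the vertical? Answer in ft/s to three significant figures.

v̄ = (1.790 + 0.834) / 2 = 1.312 ft/s

1.31 ft/s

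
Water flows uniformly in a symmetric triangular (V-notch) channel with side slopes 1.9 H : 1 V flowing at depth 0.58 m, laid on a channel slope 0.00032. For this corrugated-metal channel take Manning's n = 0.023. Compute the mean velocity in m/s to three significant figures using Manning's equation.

A = z·y² = 1.9×0.58² = 0.6392 m²
P = 2y√(1+z²) = 2×0.58×√(1+1.9²) = 2.491 m
R = A/P = 0.6392/2.491 = 0.2566 m
Q = (1/n)·A·R^(2/3)·S^(1/2) = (1/0.023) × 0.6392 × 0.2566^(2/3) × 0.00032^(1/2) = 0.2008 m³/s
V = Q/A = 0.2008/0.6392 = 0.3141 m/s

0.314 m/s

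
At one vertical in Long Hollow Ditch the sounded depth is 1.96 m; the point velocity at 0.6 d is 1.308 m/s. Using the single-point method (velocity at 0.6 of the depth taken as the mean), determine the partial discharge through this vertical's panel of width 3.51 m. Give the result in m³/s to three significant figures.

9.00 m³/s

v̄ = v₀.₆ = 1.308 m/s
q = v̄ × d × w = 1.308 × 1.96 × 3.51 = 8.999 m³/s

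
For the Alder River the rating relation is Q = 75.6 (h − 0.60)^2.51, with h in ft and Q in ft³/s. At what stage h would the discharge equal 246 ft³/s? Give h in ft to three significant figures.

h − h₀ = (Q/C)^(1/b) = (246/75.6)^(1/2.51) = 1.600 ft
h = 0.60 + 1.600 = 2.200 ft

2.20 ft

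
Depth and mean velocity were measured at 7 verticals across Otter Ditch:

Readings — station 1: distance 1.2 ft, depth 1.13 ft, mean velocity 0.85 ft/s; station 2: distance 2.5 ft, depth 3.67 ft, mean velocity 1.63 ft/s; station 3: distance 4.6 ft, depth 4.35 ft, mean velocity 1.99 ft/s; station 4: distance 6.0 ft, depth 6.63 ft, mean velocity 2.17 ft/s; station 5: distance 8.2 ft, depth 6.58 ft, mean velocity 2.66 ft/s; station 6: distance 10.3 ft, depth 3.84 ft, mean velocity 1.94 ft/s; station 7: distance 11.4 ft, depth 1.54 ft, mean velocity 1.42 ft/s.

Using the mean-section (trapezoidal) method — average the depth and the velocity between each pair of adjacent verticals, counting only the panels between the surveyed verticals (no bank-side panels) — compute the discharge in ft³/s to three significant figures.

100 ft³/s

Panel 1-2: Δb = 1.3 ft, d̄ = (1.13+3.67)/2 = 2.4, v̄ = (0.85+1.63)/2 = 1.24 → q = 1.3×2.4×1.24 = 3.869 ft³/s
Panel 2-3: Δb = 2.1 ft, d̄ = (3.67+4.35)/2 = 4.01, v̄ = (1.63+1.99)/2 = 1.81 → q = 2.1×4.01×1.81 = 15.24 ft³/s
Panel 3-4: Δb = 1.4 ft, d̄ = (4.35+6.63)/2 = 5.49, v̄ = (1.99+2.17)/2 = 2.08 → q = 1.4×5.49×2.08 = 15.99 ft³/s
Panel 4-5: Δb = 2.2 ft, d̄ = (6.63+6.58)/2 = 6.605, v̄ = (2.17+2.66)/2 = 2.415 → q = 2.2×6.605×2.415 = 35.09 ft³/s
Panel 5-6: Δb = 2.1 ft, d̄ = (6.58+3.84)/2 = 5.21, v̄ = (2.66+1.94)/2 = 2.3 → q = 2.1×5.21×2.3 = 25.16 ft³/s
Panel 6-7: Δb = 1.1 ft, d̄ = (3.84+1.54)/2 = 2.69, v̄ = (1.94+1.42)/2 = 1.68 → q = 1.1×2.69×1.68 = 4.971 ft³/s
Q = Σ q = 100.3 ft³/s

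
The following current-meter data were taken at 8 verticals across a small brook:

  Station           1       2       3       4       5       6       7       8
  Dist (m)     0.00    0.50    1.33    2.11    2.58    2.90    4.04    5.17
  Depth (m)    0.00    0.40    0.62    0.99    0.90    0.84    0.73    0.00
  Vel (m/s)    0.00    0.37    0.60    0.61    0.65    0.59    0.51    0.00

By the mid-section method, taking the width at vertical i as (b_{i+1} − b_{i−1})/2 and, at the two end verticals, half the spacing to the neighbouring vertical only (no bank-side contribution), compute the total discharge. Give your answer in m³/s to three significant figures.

1.79 m³/s

w_2 = (1.33 − 0.00)/2 = 0.665 m; q_2 = 0.37 × 0.40 × 0.665 = 0.09842 m³/s
w_3 = (2.11 − 0.50)/2 = 0.805 m; q_3 = 0.60 × 0.62 × 0.805 = 0.2995 m³/s
w_4 = (2.58 − 1.33)/2 = 0.625 m; q_4 = 0.61 × 0.99 × 0.625 = 0.3774 m³/s
w_5 = (2.90 − 2.11)/2 = 0.395 m; q_5 = 0.65 × 0.90 × 0.395 = 0.2311 m³/s
w_6 = (4.04 − 2.58)/2 = 0.73 m; q_6 = 0.59 × 0.84 × 0.73 = 0.3618 m³/s
w_7 = (5.17 − 2.90)/2 = 1.135 m; q_7 = 0.51 × 0.73 × 1.135 = 0.4226 m³/s
Stations 1, 8 contribute zero (depth or velocity is 0).
Q = Σ qᵢ = 1.791 m³/s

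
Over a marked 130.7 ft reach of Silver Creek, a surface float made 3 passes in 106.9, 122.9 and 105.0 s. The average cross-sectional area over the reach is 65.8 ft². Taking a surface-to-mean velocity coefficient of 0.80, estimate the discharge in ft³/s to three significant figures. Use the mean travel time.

61.6 ft³/s

t̄ = (106.9 + 122.9 + 105.0) / 3 = 111.6 s
v_surface = L / t̄ = 130.7 / 111.6 = 1.171 ft/s
v_mean = 0.80 × 1.171 = 0.9369 ft/s
Q = A × v_mean = 65.8 × 0.9369 = 61.65 ft³/s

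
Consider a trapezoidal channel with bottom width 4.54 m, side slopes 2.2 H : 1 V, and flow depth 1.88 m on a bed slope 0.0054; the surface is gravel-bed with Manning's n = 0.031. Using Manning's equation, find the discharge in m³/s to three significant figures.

A = (b + z·y)·y = (4.54 + 2.2×1.88)×1.88 = 16.31 m²
P = b + 2y√(1+z²) = 4.54 + 2×1.88×√(1+2.2²) = 13.63 m
R = A/P = 16.31/13.63 = 1.197 m
Q = (1/n)·A·R^(2/3)·S^(1/2) = (1/0.031) × 16.31 × 1.197^(2/3) × 0.0054^(1/2) = 43.59 m³/s

43.6 m³/s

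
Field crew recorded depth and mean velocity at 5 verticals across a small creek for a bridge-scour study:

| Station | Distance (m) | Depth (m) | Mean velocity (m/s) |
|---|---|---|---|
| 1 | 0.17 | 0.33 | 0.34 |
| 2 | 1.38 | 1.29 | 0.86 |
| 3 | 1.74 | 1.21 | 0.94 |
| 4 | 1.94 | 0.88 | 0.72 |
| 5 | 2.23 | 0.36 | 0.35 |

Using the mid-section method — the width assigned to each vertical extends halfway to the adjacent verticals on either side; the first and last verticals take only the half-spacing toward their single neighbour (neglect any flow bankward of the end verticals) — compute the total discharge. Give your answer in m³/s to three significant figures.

1.43 m³/s

w_1 = (1.38 − 0.17)/2 = 0.605 m; q_1 = 0.34 × 0.33 × 0.605 = 0.06788 m³/s
w_2 = (1.74 − 0.17)/2 = 0.785 m; q_2 = 0.86 × 1.29 × 0.785 = 0.8709 m³/s
w_3 = (1.94 − 1.38)/2 = 0.28 m; q_3 = 0.94 × 1.21 × 0.28 = 0.3185 m³/s
w_4 = (2.23 − 1.74)/2 = 0.245 m; q_4 = 0.72 × 0.88 × 0.245 = 0.1552 m³/s
w_5 = (2.23 − 1.94)/2 = 0.145 m; q_5 = 0.35 × 0.36 × 0.145 = 0.01827 m³/s
Q = Σ qᵢ = 1.431 m³/s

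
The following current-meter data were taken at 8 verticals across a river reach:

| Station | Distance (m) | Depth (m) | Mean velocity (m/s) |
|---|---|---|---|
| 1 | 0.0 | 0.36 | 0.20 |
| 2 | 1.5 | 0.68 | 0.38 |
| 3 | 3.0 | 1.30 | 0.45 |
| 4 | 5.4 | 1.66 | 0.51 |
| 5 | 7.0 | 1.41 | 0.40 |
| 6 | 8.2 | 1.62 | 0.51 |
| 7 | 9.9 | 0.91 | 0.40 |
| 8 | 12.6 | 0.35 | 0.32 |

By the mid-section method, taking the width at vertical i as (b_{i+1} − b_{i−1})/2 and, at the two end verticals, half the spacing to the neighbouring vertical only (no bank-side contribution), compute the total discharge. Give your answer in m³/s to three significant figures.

w_1 = (1.5 − 0.0)/2 = 0.75 m; q_1 = 0.20 × 0.36 × 0.75 = 0.05400 m³/s
w_2 = (3.0 − 0.0)/2 = 1.5 m; q_2 = 0.38 × 0.68 × 1.5 = 0.3876 m³/s
w_3 = (5.4 − 1.5)/2 = 1.95 m; q_3 = 0.45 × 1.30 × 1.95 = 1.141 m³/s
w_4 = (7.0 − 3.0)/2 = 2 m; q_4 = 0.51 × 1.66 × 2 = 1.693 m³/s
w_5 = (8.2 − 5.4)/2 = 1.4 m; q_5 = 0.40 × 1.41 × 1.4 = 0.7896 m³/s
w_6 = (9.9 − 7.0)/2 = 1.45 m; q_6 = 0.51 × 1.62 × 1.45 = 1.198 m³/s
w_7 = (12.6 − 8.2)/2 = 2.2 m; q_7 = 0.40 × 0.91 × 2.2 = 0.8008 m³/s
w_8 = (12.6 − 9.9)/2 = 1.35 m; q_8 = 0.32 × 0.35 × 1.35 = 0.1512 m³/s
Q = Σ qᵢ = 6.215 m³/s

6.22 m³/s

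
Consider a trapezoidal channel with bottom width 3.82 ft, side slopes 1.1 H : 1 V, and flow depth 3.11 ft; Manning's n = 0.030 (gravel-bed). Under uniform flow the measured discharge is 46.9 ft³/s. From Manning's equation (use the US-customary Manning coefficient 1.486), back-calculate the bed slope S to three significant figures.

0.000856

A = (b + z·y)·y = (3.82 + 1.1×3.11)×3.11 = 22.52 ft²
P = b + 2y√(1+z²) = 3.82 + 2×3.11×√(1+1.1²) = 13.07 ft
R = A/P = 22.52/13.07 = 1.723 ft
S = (Q·n / (1.486·A·R^(2/3)))² = (46.9×0.030 / (1.486×22.52×1.437))² = 0.0008555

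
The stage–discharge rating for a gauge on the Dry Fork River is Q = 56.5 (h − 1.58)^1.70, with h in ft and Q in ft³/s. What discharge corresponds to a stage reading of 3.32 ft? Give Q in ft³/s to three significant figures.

Q = 56.5 × (3.32 − 1.58)^1.70 = 56.5 × 1.74^1.70 = 144.9 ft³/s

145 ft³/s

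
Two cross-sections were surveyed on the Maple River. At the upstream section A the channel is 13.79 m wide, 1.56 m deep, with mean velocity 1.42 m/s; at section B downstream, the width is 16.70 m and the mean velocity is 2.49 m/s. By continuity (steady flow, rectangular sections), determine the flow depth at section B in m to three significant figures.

Q = A₁V₁ = (13.79×1.56) × 1.42 = 30.55 m³/s
d₂ = Q/(b₂ V₂) = 30.55/(16.70×2.49) = 0.7346 m

0.735 m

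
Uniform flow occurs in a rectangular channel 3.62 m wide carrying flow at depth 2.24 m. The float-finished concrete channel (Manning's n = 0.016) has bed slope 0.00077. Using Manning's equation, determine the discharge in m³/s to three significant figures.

A = b·y = 3.62 × 2.24 = 8.109 m²
P = b + 2y = 3.62 + 2×2.24 = 8.100 m
R = A/P = 8.109/8.100 = 1.001 m
Q = (1/n)·A·R^(2/3)·S^(1/2) = (1/0.016) × 8.109 × 1.001^(2/3) × 0.00077^(1/2) = 14.07 m³/s

14.1 m³/s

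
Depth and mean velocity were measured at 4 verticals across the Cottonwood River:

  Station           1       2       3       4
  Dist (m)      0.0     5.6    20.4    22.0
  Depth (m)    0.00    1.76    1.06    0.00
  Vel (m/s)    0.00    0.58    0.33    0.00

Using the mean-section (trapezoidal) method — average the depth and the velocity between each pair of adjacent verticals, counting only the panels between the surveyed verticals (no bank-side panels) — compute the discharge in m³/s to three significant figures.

Panel 1-2: Δb = 5.6 m, d̄ = (0.00+1.76)/2 = 0.88, v̄ = (0.00+0.58)/2 = 0.29 → q = 5.6×0.88×0.29 = 1.429 m³/s
Panel 2-3: Δb = 14.8 m, d̄ = (1.76+1.06)/2 = 1.41, v̄ = (0.58+0.33)/2 = 0.455 → q = 14.8×1.41×0.455 = 9.495 m³/s
Panel 3-4: Δb = 1.6 m, d̄ = (1.06+0.00)/2 = 0.53, v̄ = (0.33+0.00)/2 = 0.165 → q = 1.6×0.53×0.165 = 0.1399 m³/s
Q = Σ q = 11.06 m³/s

11.1 m³/s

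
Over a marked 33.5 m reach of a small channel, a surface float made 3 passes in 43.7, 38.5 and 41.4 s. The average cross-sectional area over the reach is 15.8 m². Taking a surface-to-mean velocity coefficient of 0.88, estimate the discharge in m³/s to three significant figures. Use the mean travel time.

t̄ = (43.7 + 38.5 + 41.4) / 3 = 41.2 s
v_surface = L / t̄ = 33.5 / 41.2 = 0.8131 m/s
v_mean = 0.88 × 0.8131 = 0.7155 m/s
Q = A × v_mean = 15.8 × 0.7155 = 11.31 m³/s

11.3 m³/s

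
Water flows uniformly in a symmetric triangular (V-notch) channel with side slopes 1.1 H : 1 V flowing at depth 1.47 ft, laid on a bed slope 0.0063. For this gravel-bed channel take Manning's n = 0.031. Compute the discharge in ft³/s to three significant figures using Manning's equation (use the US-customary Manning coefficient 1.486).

A = z·y² = 1.1×1.47² = 2.377 ft²
P = 2y√(1+z²) = 2×1.47×√(1+1.1²) = 4.371 ft
R = A/P = 2.377/4.371 = 0.5439 ft
Q = (1.486/n)·A·R^(2/3)·S^(1/2) = (1.486/0.031) × 2.377 × 0.5439^(2/3) × 0.0063^(1/2) = 6.026 ft³/s

6.03 ft³/s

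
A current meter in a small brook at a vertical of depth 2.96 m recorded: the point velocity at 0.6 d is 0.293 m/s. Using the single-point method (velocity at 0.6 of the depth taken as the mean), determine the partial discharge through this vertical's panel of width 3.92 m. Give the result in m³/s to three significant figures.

v̄ = v₀.₆ = 0.293 m/s
q = v̄ × d × w = 0.2930 × 2.96 × 3.92 = 3.400 m³/s

3.40 m³/s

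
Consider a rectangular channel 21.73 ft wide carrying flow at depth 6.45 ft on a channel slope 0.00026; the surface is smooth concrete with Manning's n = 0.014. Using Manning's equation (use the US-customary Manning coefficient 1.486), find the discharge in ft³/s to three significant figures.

A = b·y = 21.73 × 6.45 = 140.2 ft²
P = b + 2y = 21.73 + 2×6.45 = 34.63 ft
R = A/P = 140.2/34.63 = 4.047 ft
Q = (1.486/n)·A·R^(2/3)·S^(1/2) = (1.486/0.014) × 140.2 × 4.047^(2/3) × 0.00026^(1/2) = 609.2 ft³/s

609 ft³/s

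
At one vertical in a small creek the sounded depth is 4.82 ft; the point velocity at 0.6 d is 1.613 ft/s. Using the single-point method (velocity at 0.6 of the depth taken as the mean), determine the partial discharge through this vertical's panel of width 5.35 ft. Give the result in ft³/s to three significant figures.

v̄ = v₀.₆ = 1.613 ft/s
q = v̄ × d × w = 1.613 × 4.82 × 5.35 = 41.59 ft³/s

41.6 ft³/s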